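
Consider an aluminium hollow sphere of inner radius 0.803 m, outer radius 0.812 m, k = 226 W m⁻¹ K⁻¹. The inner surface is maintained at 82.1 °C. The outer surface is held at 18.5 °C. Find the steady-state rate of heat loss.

Q = 4πk·ΔT/(1/r₁ − 1/r₂) = 4π × 226 × 63.6 / (1/0.803 − 1/0.812) = 1.31×10^7 W

Q = 13100 kW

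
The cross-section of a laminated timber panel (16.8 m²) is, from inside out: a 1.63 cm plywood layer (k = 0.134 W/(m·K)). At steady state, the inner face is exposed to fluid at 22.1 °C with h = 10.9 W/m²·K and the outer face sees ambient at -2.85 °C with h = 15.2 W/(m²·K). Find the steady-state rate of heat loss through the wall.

Q = 1500 W

Resistance network (inner→outer):
  R_conv,in = 1/(hA) = 1/(10.9·16.8) = 0.005461 K/W
  R_plywood = L/(kA) = 0.0163/(0.134·16.8) = 0.007241 K/W
  R_conv,out = 1/(hA) = 1/(15.2·16.8) = 0.003916 K/W
ΣR = 0.005461 + 0.007241 + 0.003916 = 0.01662 K/W
Q = ΔT/ΣR = (22.1 °C − -2.85 °C)/0.01662 = 1500 W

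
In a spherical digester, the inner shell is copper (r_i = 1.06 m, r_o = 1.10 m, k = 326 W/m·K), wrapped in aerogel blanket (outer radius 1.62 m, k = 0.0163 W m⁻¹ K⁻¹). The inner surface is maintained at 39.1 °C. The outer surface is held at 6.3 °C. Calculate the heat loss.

Q = 23.0 W

Series thermal resistances, inner to outer:
  R_copper = (1/1.06 − 1/1.10)/(4πk) = 0.03431/(4π·326) = 8.374×10^-6 K/W
  R_aerogel blanket = (1/1.10 − 1/1.62)/(4πk) = 0.2918/(4π·0.0163) = 1.425 K/W
ΣR = 8.374×10^-6 + 1.425 = 1.425 K/W
Q = ΔT/ΣR = (39.1 °C − 6.3 °C)/1.425 = 23.0 W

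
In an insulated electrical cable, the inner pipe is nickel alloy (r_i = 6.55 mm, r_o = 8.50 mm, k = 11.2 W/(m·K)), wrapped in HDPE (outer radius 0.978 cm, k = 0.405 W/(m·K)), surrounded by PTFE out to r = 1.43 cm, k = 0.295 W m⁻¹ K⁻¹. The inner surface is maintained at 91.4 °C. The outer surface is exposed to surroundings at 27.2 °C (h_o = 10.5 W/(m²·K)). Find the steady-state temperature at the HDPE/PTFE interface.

Resistance network (inner→outer):
  R'_nickel alloy = ln(0.00850/0.00655)/(2πk) = 0.2606/(2π·11.2) = 0.003703 m·K/W
  R'_HDPE = ln(0.00978/0.00850)/(2πk) = 0.1403/(2π·0.405) = 0.05512 m·K/W
  R'_PTFE = ln(0.0143/0.00978)/(2πk) = 0.3799/(2π·0.295) = 0.2050 m·K/W
  R'_conv,out = 1/(2πr h) = 1/(2π·0.0143·10.5) = 1.060 m·K/W
ΣR = 0.003703 + 0.05512 + 0.2050 + 1.060 = 1.324 m·K/W
Q' = ΔT/ΣR = (91.4 °C − 27.2 °C)/1.324 = 48.49 W/m
From the inner boundary to the HDPE/PTFE interface, ΣR_partial = 0.05882 m·K/W.
T_interface = T_in − Q'·ΣR_partial = 91.4 °C − (48.49)(0.05882) = 88.5 °C

T = 88.5 °C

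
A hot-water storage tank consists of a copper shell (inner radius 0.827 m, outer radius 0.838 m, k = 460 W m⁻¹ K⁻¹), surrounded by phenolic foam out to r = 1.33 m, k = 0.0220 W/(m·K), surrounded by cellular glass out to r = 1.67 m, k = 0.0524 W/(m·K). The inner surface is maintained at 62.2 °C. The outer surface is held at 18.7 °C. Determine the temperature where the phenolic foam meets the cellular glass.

T = 24.2 °C

Treat each layer as a resistance in series:
  R_copper = (1/0.827 − 1/0.838)/(4πk) = 0.01587/(4π·460) = 2.746×10^-6 K/W
  R_phenolic foam = (1/0.838 − 1/1.33)/(4πk) = 0.4414/(4π·0.0220) = 1.597 K/W
  R_cellular glass = (1/1.33 − 1/1.67)/(4πk) = 0.1531/(4π·0.0524) = 0.2325 K/W
ΣR = 2.746×10^-6 + 1.597 + 0.2325 = 1.830 K/W
Q = ΔT/ΣR = (62.2 °C − 18.7 °C)/1.830 = 23.77 W
From the inner boundary to the phenolic foam/cellular glass interface, ΣR_partial = 1.597 K/W.
T_interface = T_in − Q·ΣR_partial = 62.2 °C − (23.77)(1.597) = 24.2 °C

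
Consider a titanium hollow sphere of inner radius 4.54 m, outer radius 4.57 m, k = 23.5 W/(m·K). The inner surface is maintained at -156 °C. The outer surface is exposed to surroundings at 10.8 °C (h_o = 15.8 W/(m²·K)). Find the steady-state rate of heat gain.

Q = 6.78×10^5 W

Treat each layer as a resistance in series:
  R_titanium = (1/4.54 − 1/4.57)/(4πk) = 0.001446/(4π·23.5) = 4.896×10^-6 K/W
  R_conv,out = 1/(4πr²h) = 1/(4π·4.57²·15.8) = 2.412×10^-4 K/W
ΣR = 4.896×10^-6 + 2.412×10^-4 = 2.461×10^-4 K/W
Q = ΔT/ΣR = (-156 °C − 10.8 °C)/2.461×10^-4 = -6.78×10^5 W
(Negative Q ⇒ heat flows inward; heat gain = 6.78×10^5 W.)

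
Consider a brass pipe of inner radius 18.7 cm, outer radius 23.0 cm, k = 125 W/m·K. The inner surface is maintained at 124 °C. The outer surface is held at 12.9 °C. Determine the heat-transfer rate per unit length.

Q' = 2πk·ΔT/ln(r₂/r₁) = 2π × 125 × 111.1 / ln(0.230/0.187) = 4.22×10^5 W/m

Q' = 4.22×10^5 W/m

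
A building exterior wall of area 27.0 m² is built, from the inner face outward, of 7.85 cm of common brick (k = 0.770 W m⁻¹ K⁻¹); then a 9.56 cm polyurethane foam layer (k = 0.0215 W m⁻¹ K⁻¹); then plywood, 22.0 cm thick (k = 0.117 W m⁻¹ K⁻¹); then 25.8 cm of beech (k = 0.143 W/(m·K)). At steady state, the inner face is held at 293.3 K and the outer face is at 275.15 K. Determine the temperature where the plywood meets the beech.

Series thermal resistances, inner to outer:
  R_common brick = L/(kA) = 0.0785/(0.770·27.0) = 0.003776 K/W
  R_polyurethane foam = L/(kA) = 0.0956/(0.0215·27.0) = 0.1647 K/W
  R_plywood = L/(kA) = 0.220/(0.117·27.0) = 0.06964 K/W
  R_beech = L/(kA) = 0.258/(0.143·27.0) = 0.06682 K/W
ΣR = 0.003776 + 0.1647 + 0.06964 + 0.06682 = 0.3049 K/W
Q = ΔT/ΣR = (293.3 K − 275.15 K)/0.3049 = 59.53 W
From the inner boundary to the plywood/beech interface, ΣR_partial = 0.2381 K/W.
T_interface = T_in − Q·ΣR_partial = 293.3 K − (59.53)(0.2381) = 279.13 K

T = 279.13 K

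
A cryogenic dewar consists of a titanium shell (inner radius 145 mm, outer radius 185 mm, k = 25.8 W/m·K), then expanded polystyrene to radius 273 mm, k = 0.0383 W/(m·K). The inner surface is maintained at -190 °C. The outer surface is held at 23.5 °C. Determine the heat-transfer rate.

Q = 58.9 W

Series thermal resistances, inner to outer:
  R_titanium = (1/0.145 − 1/0.185)/(4πk) = 1.491/(4π·25.8) = 0.004599 K/W
  R_expanded polystyrene = (1/0.185 − 1/0.273)/(4πk) = 1.742/(4π·0.0383) = 3.620 K/W
ΣR = 0.004599 + 3.620 = 3.625 K/W
Q = ΔT/ΣR = (-190 °C − 23.5 °C)/3.625 = -58.9 W
(Negative Q ⇒ heat flows inward; heat gain = 58.9 W.)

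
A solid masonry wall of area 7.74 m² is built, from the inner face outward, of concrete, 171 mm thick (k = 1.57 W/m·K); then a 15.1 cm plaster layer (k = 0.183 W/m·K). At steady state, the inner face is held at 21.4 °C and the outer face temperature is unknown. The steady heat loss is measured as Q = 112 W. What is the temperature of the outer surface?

T_out = 7.88 °C

Series resistances:
  R_concrete = L/(kA) = 0.171/(1.57·7.74) = 0.01407 K/W
  R_plaster = L/(kA) = 0.151/(0.183·7.74) = 0.1066 K/W
ΣR = 0.1207 K/W
ΔT = Q·ΣR = 112 × 0.1207 = 13.52 K
Heat flows outward, so T_out = T_in − ΔT = 21.4 − 13.52 = 7.88 °C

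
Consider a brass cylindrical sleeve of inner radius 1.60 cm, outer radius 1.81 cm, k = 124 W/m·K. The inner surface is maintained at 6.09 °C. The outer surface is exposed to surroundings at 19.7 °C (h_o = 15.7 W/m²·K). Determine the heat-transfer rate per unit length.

Resistance network (inner→outer):
  R'_brass = ln(0.0181/0.0160)/(2πk) = 0.1233/(2π·124) = 1.583×10^-4 m·K/W
  R'_conv,out = 1/(2πr h) = 1/(2π·0.0181·15.7) = 0.5601 m·K/W
ΣR = 1.583×10^-4 + 0.5601 = 0.5603 m·K/W
Q' = ΔT/ΣR = (6.09 °C − 19.7 °C)/0.5603 = -24.3 W/m
(Negative Q' ⇒ heat flows inward; heat gain = 24.3 W/m.)

Q' = 24.3 W/m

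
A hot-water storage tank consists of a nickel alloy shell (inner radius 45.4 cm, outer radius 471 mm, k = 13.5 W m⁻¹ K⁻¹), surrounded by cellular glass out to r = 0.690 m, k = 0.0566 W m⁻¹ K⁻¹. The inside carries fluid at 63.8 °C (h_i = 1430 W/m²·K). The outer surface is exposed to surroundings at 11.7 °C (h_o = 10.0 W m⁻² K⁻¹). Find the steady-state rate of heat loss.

Q = 54.0 W

Treat each layer as a resistance in series:
  R_conv,in = 1/(4πr²h) = 1/(4π·0.454²·1430) = 2.700×10^-4 K/W
  R_nickel alloy = (1/0.454 − 1/0.471)/(4πk) = 0.07950/(4π·13.5) = 4.686×10^-4 K/W
  R_cellular glass = (1/0.471 − 1/0.690)/(4πk) = 0.6739/(4π·0.0566) = 0.9474 K/W
  R_conv,out = 1/(4πr²h) = 1/(4π·0.690²·10.0) = 0.01671 K/W
ΣR = 2.700×10^-4 + 4.686×10^-4 + 0.9474 + 0.01671 = 0.9648 K/W
Q = ΔT/ΣR = (63.8 °C − 11.7 °C)/0.9648 = 54.0 W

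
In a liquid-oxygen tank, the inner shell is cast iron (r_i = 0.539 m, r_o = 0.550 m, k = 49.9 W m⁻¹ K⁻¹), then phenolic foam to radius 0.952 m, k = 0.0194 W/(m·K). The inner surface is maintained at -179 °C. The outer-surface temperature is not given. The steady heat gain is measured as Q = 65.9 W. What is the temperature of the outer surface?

T_out = 28.5 °C

Series resistances:
  R_cast iron = (1/0.539 − 1/0.550)/(4πk) = 0.03711/(4π·49.9) = 5.917×10^-5 K/W
  R_phenolic foam = (1/0.550 − 1/0.952)/(4πk) = 0.7678/(4π·0.0194) = 3.149 K/W
ΣR = 3.149 K/W
ΔT = Q·ΣR = 65.9 × 3.149 = 207.5 K
Heat flows inward, so T_out = T_in + ΔT = -179 + 207.5 = 28.5 °C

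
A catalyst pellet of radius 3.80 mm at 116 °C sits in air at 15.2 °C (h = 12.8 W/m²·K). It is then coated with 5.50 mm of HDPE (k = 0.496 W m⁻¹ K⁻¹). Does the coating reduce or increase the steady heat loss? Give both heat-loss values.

increases: 0.234 → 1.04 W

Critical radius for a sphere: r_cr = 2k/h = 0.0775 m = 7.75 cm.
Outer radius after coating: r₂ = 0.00380 + 0.00550 = 0.00930 m.
Since r₁ < r_cr and r₂ ≤ r_cr, the coating moves toward the maximum at r_cr — heat loss rises.
Bare: R = 1/(4πr₁²h) = 430.5 K/W; Q = 100.8/430.5 = 0.234 W.
Coated: R = R_cond + R_conv = 96.85 K/W; Q = 100.8/96.85 = 1.04 W.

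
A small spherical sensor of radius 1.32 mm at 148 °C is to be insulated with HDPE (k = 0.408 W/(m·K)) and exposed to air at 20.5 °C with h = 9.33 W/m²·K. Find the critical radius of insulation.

For a sphere, r_cr = 2k_ins/h = 2·0.408/9.33 = 0.0875 m = 8.75 cm

r_cr = 8.75 cm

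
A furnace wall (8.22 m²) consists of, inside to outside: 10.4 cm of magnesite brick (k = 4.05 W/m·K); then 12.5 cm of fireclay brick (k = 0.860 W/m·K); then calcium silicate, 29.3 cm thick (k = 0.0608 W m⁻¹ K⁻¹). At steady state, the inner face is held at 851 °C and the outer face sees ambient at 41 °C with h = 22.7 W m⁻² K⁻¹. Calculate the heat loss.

Resistance network (inner→outer):
  R_magnesite brick = L/(kA) = 0.104/(4.05·8.22) = 0.003124 K/W
  R_fireclay brick = L/(kA) = 0.125/(0.860·8.22) = 0.01768 K/W
  R_calcium silicate = L/(kA) = 0.293/(0.0608·8.22) = 0.5863 K/W
  R_conv,out = 1/(hA) = 1/(22.7·8.22) = 0.005359 K/W
ΣR = 0.003124 + 0.01768 + 0.5863 + 0.005359 = 0.6125 K/W
Q = ΔT/ΣR = (851 °C − 41 °C)/0.6125 = 1320 W

Q = 1320 W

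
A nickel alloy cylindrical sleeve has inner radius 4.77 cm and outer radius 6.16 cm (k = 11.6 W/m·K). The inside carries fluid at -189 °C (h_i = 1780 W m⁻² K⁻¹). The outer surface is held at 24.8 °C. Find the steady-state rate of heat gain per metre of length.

Series thermal resistances, inner to outer:
  R'_conv,in = 1/(2πr h) = 1/(2π·0.0477·1780) = 0.001874 m·K/W
  R'_nickel alloy = ln(0.0616/0.0477)/(2πk) = 0.2557/(2π·11.6) = 0.003509 m·K/W
ΣR = 0.001874 + 0.003509 = 0.005383 m·K/W
Q' = ΔT/ΣR = (-189 °C − 24.8 °C)/0.005383 = -39700 W/m
(Negative Q' ⇒ heat flows inward; heat gain = 39700 W/m.)

Q' = 39.7 kW/m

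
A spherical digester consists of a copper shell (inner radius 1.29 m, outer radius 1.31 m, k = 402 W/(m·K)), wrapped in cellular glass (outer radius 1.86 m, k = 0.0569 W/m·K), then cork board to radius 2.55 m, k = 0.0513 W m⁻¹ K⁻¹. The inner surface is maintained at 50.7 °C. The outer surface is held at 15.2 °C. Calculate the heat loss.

Resistance network (inner→outer):
  R_copper = (1/1.29 − 1/1.31)/(4πk) = 0.01184/(4π·402) = 2.343×10^-6 K/W
  R_cellular glass = (1/1.31 − 1/1.86)/(4πk) = 0.2257/(4π·0.0569) = 0.3157 K/W
  R_cork board = (1/1.86 − 1/2.55)/(4πk) = 0.1455/(4π·0.0513) = 0.2257 K/W
ΣR = 2.343×10^-6 + 0.3157 + 0.2257 = 0.5414 K/W
Q = ΔT/ΣR = (50.7 °C − 15.2 °C)/0.5414 = 65.6 W

Q = 65.6 W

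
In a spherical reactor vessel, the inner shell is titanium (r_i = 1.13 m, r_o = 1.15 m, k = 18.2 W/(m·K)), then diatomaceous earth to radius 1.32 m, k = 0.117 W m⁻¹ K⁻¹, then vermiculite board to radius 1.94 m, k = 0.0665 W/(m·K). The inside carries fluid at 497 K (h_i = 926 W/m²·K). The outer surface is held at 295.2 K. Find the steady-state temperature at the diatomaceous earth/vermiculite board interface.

Treat each layer as a resistance in series:
  R_conv,in = 1/(4πr²h) = 1/(4π·1.13²·926) = 6.730×10^-5 K/W
  R_titanium = (1/1.13 − 1/1.15)/(4πk) = 0.01539/(4π·18.2) = 6.729×10^-5 K/W
  R_diatomaceous earth = (1/1.15 − 1/1.32)/(4πk) = 0.1120/(4π·0.117) = 0.07617 K/W
  R_vermiculite board = (1/1.32 − 1/1.94)/(4πk) = 0.2421/(4π·0.0665) = 0.2897 K/W
ΣR = 6.730×10^-5 + 6.729×10^-5 + 0.07617 + 0.2897 = 0.3660 K/W
Q = ΔT/ΣR = (497 K − 295.2 K)/0.3660 = 551.4 W
From the inner boundary to the diatomaceous earth/vermiculite board interface, ΣR_partial = 0.07630 K/W.
T_interface = T_in − Q·ΣR_partial = 497 K − (551.4)(0.07630) = 455 K

T = 455 K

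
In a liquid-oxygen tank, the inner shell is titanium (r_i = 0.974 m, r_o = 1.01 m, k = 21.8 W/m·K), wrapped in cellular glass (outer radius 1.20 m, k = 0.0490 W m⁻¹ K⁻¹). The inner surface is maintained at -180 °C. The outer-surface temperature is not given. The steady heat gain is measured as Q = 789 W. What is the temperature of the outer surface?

T_out = 21.0 °C

Sum the resistances:
  R_titanium = (1/0.974 − 1/1.01)/(4πk) = 0.03660/(4π·21.8) = 1.336×10^-4 K/W
  R_cellular glass = (1/1.01 − 1/1.20)/(4πk) = 0.1568/(4π·0.0490) = 0.2546 K/W
ΣR = 0.2547 K/W
ΔT = Q·ΣR = 789 × 0.2547 = 201.0 K
Heat flows inward, so T_out = T_in + ΔT = -180 + 201.0 = 21.0 °C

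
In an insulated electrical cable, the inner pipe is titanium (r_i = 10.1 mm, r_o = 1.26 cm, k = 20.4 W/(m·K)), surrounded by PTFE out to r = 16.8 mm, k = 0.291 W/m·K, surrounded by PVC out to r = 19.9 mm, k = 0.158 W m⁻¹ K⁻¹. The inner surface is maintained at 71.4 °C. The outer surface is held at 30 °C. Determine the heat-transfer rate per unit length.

Q' = 126 W/m

Series thermal resistances, inner to outer:
  R'_titanium = ln(0.0126/0.0101)/(2πk) = 0.2212/(2π·20.4) = 0.001725 m·K/W
  R'_PTFE = ln(0.0168/0.0126)/(2πk) = 0.2877/(2π·0.291) = 0.1573 m·K/W
  R'_PVC = ln(0.0199/0.0168)/(2πk) = 0.1693/(2π·0.158) = 0.1706 m·K/W
ΣR = 0.001725 + 0.1573 + 0.1706 = 0.3296 m·K/W
Q' = ΔT/ΣR = (71.4 °C − 30 °C)/0.3296 = 126 W/m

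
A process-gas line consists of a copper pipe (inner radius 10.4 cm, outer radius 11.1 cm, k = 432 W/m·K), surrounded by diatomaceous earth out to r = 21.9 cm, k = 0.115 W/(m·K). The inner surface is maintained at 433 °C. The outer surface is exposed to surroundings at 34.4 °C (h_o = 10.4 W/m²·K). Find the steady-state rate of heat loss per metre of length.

Series thermal resistances, inner to outer:
  R'_copper = ln(0.111/0.104)/(2πk) = 0.06514/(2π·432) = 2.400×10^-5 m·K/W
  R'_diatomaceous earth = ln(0.219/0.111)/(2πk) = 0.6795/(2π·0.115) = 0.9405 m·K/W
  R'_conv,out = 1/(2πr h) = 1/(2π·0.219·10.4) = 0.06988 m·K/W
ΣR = 2.400×10^-5 + 0.9405 + 0.06988 = 1.010 m·K/W
Q' = ΔT/ΣR = (433 °C − 34.4 °C)/1.010 = 395 W/m

Q' = 395 W/m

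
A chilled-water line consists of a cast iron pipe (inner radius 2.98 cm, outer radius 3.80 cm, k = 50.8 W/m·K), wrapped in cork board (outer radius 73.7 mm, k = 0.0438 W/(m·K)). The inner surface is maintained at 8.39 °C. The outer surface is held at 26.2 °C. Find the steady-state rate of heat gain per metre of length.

Q' = 7.40 W/m

Resistance network (inner→outer):
  R'_cast iron = ln(0.0380/0.0298)/(2πk) = 0.2431/(2π·50.8) = 7.616×10^-4 m·K/W
  R'_cork board = ln(0.0737/0.0380)/(2πk) = 0.6624/(2π·0.0438) = 2.407 m·K/W
ΣR = 7.616×10^-4 + 2.407 = 2.408 m·K/W
Q' = ΔT/ΣR = (8.39 °C − 26.2 °C)/2.408 = -7.40 W/m
(Negative Q' ⇒ heat flows inward; heat gain = 7.40 W/m.)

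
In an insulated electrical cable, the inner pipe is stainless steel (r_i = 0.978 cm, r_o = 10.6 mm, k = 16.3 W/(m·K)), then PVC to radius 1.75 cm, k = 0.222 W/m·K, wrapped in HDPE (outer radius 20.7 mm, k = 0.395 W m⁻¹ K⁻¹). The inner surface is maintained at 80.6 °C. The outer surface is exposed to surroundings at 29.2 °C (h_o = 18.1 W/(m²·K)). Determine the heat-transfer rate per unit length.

Q' = 60.3 W/m

Resistance network (inner→outer):
  R'_stainless steel = ln(0.0106/0.00978)/(2πk) = 0.08051/(2π·16.3) = 7.862×10^-4 m·K/W
  R'_PVC = ln(0.0175/0.0106)/(2πk) = 0.5013/(2π·0.222) = 0.3594 m·K/W
  R'_HDPE = ln(0.0207/0.0175)/(2πk) = 0.1679/(2π·0.395) = 0.06766 m·K/W
  R'_conv,out = 1/(2πr h) = 1/(2π·0.0207·18.1) = 0.4248 m·K/W
ΣR = 7.862×10^-4 + 0.3594 + 0.06766 + 0.4248 = 0.8526 m·K/W
Q' = ΔT/ΣR = (80.6 °C − 29.2 °C)/0.8526 = 60.3 W/m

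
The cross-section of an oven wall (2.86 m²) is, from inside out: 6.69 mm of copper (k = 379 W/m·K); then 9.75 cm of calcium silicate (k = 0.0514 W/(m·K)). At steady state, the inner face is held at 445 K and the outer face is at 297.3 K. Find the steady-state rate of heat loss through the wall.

Q = 223 W

Resistance network (inner→outer):
  R_copper = L/(kA) = 0.00669/(379·2.86) = 6.172×10^-6 K/W
  R_calcium silicate = L/(kA) = 0.0975/(0.0514·2.86) = 0.6632 K/W
ΣR = 6.172×10^-6 + 0.6632 = 0.6632 K/W
Q = ΔT/ΣR = (445 K − 297.3 K)/0.6632 = 223 W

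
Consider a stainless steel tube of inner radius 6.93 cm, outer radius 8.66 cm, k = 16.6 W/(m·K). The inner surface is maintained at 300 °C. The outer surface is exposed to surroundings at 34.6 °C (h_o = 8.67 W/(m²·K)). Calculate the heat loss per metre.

Q' = 1240 W/m

Resistance network (inner→outer):
  R'_stainless steel = ln(0.0866/0.0693)/(2πk) = 0.2229/(2π·16.6) = 0.002137 m·K/W
  R'_conv,out = 1/(2πr h) = 1/(2π·0.0866·8.67) = 0.2120 m·K/W
ΣR = 0.002137 + 0.2120 = 0.2141 m·K/W
Q' = ΔT/ΣR = (300 °C − 34.6 °C)/0.2141 = 1240 W/m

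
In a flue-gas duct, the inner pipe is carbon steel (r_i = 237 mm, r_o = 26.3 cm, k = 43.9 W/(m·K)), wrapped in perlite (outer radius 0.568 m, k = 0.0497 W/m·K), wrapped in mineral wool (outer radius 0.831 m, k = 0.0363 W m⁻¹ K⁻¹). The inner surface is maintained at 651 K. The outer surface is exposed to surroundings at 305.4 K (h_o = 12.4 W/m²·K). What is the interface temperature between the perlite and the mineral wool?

T = 446 K

Resistance network (inner→outer):
  R'_carbon steel = ln(0.263/0.237)/(2πk) = 0.1041/(2π·43.9) = 3.774×10^-4 m·K/W
  R'_perlite = ln(0.568/0.263)/(2πk) = 0.7700/(2π·0.0497) = 2.466 m·K/W
  R'_mineral wool = ln(0.831/0.568)/(2πk) = 0.3805/(2π·0.0363) = 1.668 m·K/W
  R'_conv,out = 1/(2πr h) = 1/(2π·0.831·12.4) = 0.01545 m·K/W
ΣR = 3.774×10^-4 + 2.466 + 1.668 + 0.01545 = 4.150 m·K/W
Q' = ΔT/ΣR = (651 K − 305.4 K)/4.150 = 83.28 W/m
From the inner boundary to the perlite/mineral wool interface, ΣR_partial = 2.466 m·K/W.
T_interface = T_in − Q'·ΣR_partial = 651 K − (83.28)(2.466) = 446 K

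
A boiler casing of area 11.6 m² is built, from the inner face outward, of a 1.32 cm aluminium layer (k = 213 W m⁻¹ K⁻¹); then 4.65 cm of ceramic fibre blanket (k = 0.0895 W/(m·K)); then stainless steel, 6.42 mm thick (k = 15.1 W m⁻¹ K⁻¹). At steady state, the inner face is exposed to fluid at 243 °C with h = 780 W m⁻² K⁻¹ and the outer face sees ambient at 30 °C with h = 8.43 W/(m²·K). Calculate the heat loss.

Treat each layer as a resistance in series:
  R_conv,in = 1/(hA) = 1/(780·11.6) = 1.105×10^-4 K/W
  R_aluminium = L/(kA) = 0.0132/(213·11.6) = 5.342×10^-6 K/W
  R_ceramic fibre blanket = L/(kA) = 0.0465/(0.0895·11.6) = 0.04479 K/W
  R_stainless steel = L/(kA) = 0.00642/(15.1·11.6) = 3.665×10^-5 K/W
  R_conv,out = 1/(hA) = 1/(8.43·11.6) = 0.01023 K/W
ΣR = 1.105×10^-4 + 5.342×10^-6 + 0.04479 + 3.665×10^-5 + 0.01023 = 0.05517 K/W
Q = ΔT/ΣR = (243 °C − 30 °C)/0.05517 = 3860 W

Q = 3.86 kW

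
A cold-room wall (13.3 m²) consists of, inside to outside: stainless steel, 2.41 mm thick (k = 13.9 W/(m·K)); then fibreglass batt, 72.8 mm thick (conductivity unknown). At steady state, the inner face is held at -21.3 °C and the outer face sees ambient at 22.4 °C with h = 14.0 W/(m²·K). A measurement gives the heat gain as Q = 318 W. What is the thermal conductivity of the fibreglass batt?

ΣR = ΔT/Q = |-21.3 − 22.4|/318 = 0.1374 K/W
Known resistances:
  R_stainless steel = L/(kA) = 0.00241/(13.9·13.3) = 1.304×10^-5 K/W
  R_conv,out = 1/(hA) = 1/(14.0·13.3) = 0.005371 K/W
R_fibreglass batt = ΣR − ΣR_known = 0.1374 − 0.005384 = 0.1320 K/W
L/(kA) = 0.1320 ⇒ k = 0.0728/(0.1320·13.3) = 0.0415 W/m·K

k = 0.0415 W/m·K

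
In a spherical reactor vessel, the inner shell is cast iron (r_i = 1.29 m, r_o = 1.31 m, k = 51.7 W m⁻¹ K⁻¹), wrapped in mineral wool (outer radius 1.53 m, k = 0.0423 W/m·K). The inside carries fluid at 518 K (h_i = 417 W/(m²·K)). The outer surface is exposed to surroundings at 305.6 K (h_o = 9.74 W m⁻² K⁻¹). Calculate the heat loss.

Series thermal resistances, inner to outer:
  R_conv,in = 1/(4πr²h) = 1/(4π·1.29²·417) = 1.147×10^-4 K/W
  R_cast iron = (1/1.29 − 1/1.31)/(4πk) = 0.01184/(4π·51.7) = 1.822×10^-5 K/W
  R_mineral wool = (1/1.31 − 1/1.53)/(4πk) = 0.1098/(4π·0.0423) = 0.2065 K/W
  R_conv,out = 1/(4πr²h) = 1/(4π·1.53²·9.74) = 0.003490 K/W
ΣR = 1.147×10^-4 + 1.822×10^-5 + 0.2065 + 0.003490 = 0.2101 K/W
Q = ΔT/ΣR = (518 K − 305.6 K)/0.2101 = 1010 W

Q = 1010 W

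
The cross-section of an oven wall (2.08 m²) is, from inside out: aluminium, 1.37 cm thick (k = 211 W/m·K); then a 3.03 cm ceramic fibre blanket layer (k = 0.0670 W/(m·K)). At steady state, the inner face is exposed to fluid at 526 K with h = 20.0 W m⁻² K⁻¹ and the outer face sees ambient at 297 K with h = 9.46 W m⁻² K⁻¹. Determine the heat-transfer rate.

Q = 783 W

Treat each layer as a resistance in series:
  R_conv,in = 1/(hA) = 1/(20.0·2.08) = 0.02404 K/W
  R_aluminium = L/(kA) = 0.0137/(211·2.08) = 3.122×10^-5 K/W
  R_ceramic fibre blanket = L/(kA) = 0.0303/(0.0670·2.08) = 0.2174 K/W
  R_conv,out = 1/(hA) = 1/(9.46·2.08) = 0.05082 K/W
ΣR = 0.02404 + 3.122×10^-5 + 0.2174 + 0.05082 = 0.2923 K/W
Q = ΔT/ΣR = (526 K − 297 K)/0.2923 = 783 W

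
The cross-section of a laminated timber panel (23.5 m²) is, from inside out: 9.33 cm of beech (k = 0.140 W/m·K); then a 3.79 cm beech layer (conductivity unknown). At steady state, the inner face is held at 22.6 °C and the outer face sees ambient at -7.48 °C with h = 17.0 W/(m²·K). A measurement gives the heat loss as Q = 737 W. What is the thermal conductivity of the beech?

ΣR = ΔT/Q = |22.6 − -7.48|/737 = 0.04081 K/W
Known resistances:
  R_beech = L/(kA) = 0.0933/(0.140·23.5) = 0.02836 K/W
  R_conv,out = 1/(hA) = 1/(17.0·23.5) = 0.002503 K/W
R_beech = ΣR − ΣR_known = 0.04081 − 0.03086 = 0.009950 K/W
L/(kA) = 0.009950 ⇒ k = 0.0379/(0.009950·23.5) = 0.162 W/m·K

k = 0.162 W/m·K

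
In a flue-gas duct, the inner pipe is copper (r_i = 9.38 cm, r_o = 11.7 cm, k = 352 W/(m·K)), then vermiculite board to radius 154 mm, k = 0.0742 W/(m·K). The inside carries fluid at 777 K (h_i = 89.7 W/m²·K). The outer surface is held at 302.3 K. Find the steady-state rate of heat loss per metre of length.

Treat each layer as a resistance in series:
  R'_conv,in = 1/(2πr h) = 1/(2π·0.0938·89.7) = 0.01892 m·K/W
  R'_copper = ln(0.117/0.0938)/(2πk) = 0.2210/(2π·352) = 9.993×10^-5 m·K/W
  R'_vermiculite board = ln(0.154/0.117)/(2πk) = 0.2748/(2π·0.0742) = 0.5894 m·K/W
ΣR = 0.01892 + 9.993×10^-5 + 0.5894 = 0.6084 m·K/W
Q' = ΔT/ΣR = (777 K − 302.3 K)/0.6084 = 780 W/m

Q' = 780 W/m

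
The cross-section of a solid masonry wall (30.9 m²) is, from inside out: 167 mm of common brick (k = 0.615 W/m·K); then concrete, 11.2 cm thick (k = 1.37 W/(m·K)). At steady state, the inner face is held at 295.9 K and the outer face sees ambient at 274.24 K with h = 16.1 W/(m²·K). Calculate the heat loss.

Series thermal resistances, inner to outer:
  R_common brick = L/(kA) = 0.167/(0.615·30.9) = 0.008788 K/W
  R_concrete = L/(kA) = 0.112/(1.37·30.9) = 0.002646 K/W
  R_conv,out = 1/(hA) = 1/(16.1·30.9) = 0.002010 K/W
ΣR = 0.008788 + 0.002646 + 0.002010 = 0.01344 K/W
Q = ΔT/ΣR = (295.9 K − 274.24 K)/0.01344 = 1610 W

Q = 1610 W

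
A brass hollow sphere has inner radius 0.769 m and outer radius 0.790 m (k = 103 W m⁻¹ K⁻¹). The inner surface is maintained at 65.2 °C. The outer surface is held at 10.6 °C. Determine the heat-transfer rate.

Q = 2040 kW

Q = 4πk·ΔT/(1/r₁ − 1/r₂) = 4π × 103 × 54.6 / (1/0.769 − 1/0.790) = 2.04×10^6 W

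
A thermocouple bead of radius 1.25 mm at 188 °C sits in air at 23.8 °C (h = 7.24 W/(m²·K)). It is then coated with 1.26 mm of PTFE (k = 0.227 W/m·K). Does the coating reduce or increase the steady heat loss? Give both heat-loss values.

Critical radius for a sphere: r_cr = 2k/h = 0.0627 m = 6.27 cm.
Outer radius after coating: r₂ = 0.00125 + 0.00126 = 0.00251 m.
Since r₁ < r_cr and r₂ ≤ r_cr, the coating moves toward the maximum at r_cr — heat loss rises.
Bare: R = 1/(4πr₁²h) = 7034 K/W; Q = 164.2/7034 = 0.0233 W.
Coated: R = R_cond + R_conv = 1885 K/W; Q = 164.2/1885 = 0.0871 W.

increases: 0.0233 → 0.0871 W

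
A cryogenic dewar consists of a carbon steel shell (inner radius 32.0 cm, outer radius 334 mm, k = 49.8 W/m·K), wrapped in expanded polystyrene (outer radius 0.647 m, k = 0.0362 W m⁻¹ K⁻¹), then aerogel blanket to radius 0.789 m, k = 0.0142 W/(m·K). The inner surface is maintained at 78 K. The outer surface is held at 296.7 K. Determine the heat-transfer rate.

Treat each layer as a resistance in series:
  R_carbon steel = (1/0.320 − 1/0.334)/(4πk) = 0.1310/(4π·49.8) = 2.093×10^-4 K/W
  R_expanded polystyrene = (1/0.334 − 1/0.647)/(4πk) = 1.448/(4π·0.0362) = 3.184 K/W
  R_aerogel blanket = (1/0.647 − 1/0.789)/(4πk) = 0.2782/(4π·0.0142) = 1.559 K/W
ΣR = 2.093×10^-4 + 3.184 + 1.559 = 4.743 K/W
Q = ΔT/ΣR = (78 K − 296.7 K)/4.743 = -46.1 W
(Negative Q ⇒ heat flows inward; heat gain = 46.1 W.)

Q = 46.1 W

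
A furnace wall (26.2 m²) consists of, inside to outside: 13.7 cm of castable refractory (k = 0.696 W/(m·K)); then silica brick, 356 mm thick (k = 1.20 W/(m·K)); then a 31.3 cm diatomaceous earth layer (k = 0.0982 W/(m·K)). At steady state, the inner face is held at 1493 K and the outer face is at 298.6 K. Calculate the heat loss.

Resistance network (inner→outer):
  R_castable refractory = L/(kA) = 0.137/(0.696·26.2) = 0.007513 K/W
  R_silica brick = L/(kA) = 0.356/(1.20·26.2) = 0.01132 K/W
  R_diatomaceous earth = L/(kA) = 0.313/(0.0982·26.2) = 0.1217 K/W
ΣR = 0.007513 + 0.01132 + 0.1217 = 0.1405 K/W
Q = ΔT/ΣR = (1493 K − 298.6 K)/0.1405 = 8500 W

Q = 8.50 kW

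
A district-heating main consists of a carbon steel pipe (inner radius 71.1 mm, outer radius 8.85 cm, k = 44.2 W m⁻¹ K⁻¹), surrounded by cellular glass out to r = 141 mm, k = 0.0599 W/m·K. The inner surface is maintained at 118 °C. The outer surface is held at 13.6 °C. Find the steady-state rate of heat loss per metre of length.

Resistance network (inner→outer):
  R'_carbon steel = ln(0.0885/0.0711)/(2πk) = 0.2189/(2π·44.2) = 7.883×10^-4 m·K/W
  R'_cellular glass = ln(0.141/0.0885)/(2πk) = 0.4658/(2π·0.0599) = 1.238 m·K/W
ΣR = 7.883×10^-4 + 1.238 = 1.239 m·K/W
Q' = ΔT/ΣR = (118 °C − 13.6 °C)/1.239 = 84.3 W/m

Q' = 84.3 W/m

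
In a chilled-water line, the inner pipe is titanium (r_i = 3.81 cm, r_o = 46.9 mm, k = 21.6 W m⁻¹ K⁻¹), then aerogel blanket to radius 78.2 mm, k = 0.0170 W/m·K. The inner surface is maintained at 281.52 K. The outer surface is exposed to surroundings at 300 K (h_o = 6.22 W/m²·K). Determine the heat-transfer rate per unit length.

Resistance network (inner→outer):
  R'_titanium = ln(0.0469/0.0381)/(2πk) = 0.2078/(2π·21.6) = 0.001531 m·K/W
  R'_aerogel blanket = ln(0.0782/0.0469)/(2πk) = 0.5113/(2π·0.0170) = 4.786 m·K/W
  R'_conv,out = 1/(2πr h) = 1/(2π·0.0782·6.22) = 0.3272 m·K/W
ΣR = 0.001531 + 4.786 + 0.3272 = 5.115 m·K/W
Q' = ΔT/ΣR = (281.52 K − 300 K)/5.115 = -3.61 W/m
(Negative Q' ⇒ heat flows inward; heat gain = 3.61 W/m.)

Q' = 3.61 W/m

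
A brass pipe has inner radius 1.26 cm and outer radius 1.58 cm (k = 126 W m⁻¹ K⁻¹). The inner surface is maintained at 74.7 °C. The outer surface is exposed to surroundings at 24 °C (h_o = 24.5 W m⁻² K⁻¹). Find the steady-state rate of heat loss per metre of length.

Treat each layer as a resistance in series:
  R'_brass = ln(0.0158/0.0126)/(2πk) = 0.2263/(2π·126) = 2.859×10^-4 m·K/W
  R'_conv,out = 1/(2πr h) = 1/(2π·0.0158·24.5) = 0.4111 m·K/W
ΣR = 2.859×10^-4 + 0.4111 = 0.4114 m·K/W
Q' = ΔT/ΣR = (74.7 °C − 24 °C)/0.4114 = 123 W/m

Q' = 123 W/m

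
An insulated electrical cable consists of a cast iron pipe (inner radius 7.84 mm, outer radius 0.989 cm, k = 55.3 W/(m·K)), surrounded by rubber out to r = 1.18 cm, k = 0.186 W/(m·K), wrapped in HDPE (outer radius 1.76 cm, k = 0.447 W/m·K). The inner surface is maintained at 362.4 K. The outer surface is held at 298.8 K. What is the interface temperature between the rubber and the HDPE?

T = 329.6 K

Treat each layer as a resistance in series:
  R'_cast iron = ln(0.00989/0.00784)/(2πk) = 0.2323/(2π·55.3) = 6.685×10^-4 m·K/W
  R'_rubber = ln(0.0118/0.00989)/(2πk) = 0.1766/(2π·0.186) = 0.1511 m·K/W
  R'_HDPE = ln(0.0176/0.0118)/(2πk) = 0.3998/(2π·0.447) = 0.1423 m·K/W
ΣR = 6.685×10^-4 + 0.1511 + 0.1423 = 0.2941 m·K/W
Q' = ΔT/ΣR = (362.4 K − 298.8 K)/0.2941 = 216.3 W/m
From the inner boundary to the rubber/HDPE interface, ΣR_partial = 0.1518 m·K/W.
T_interface = T_in − Q'·ΣR_partial = 362.4 K − (216.3)(0.1518) = 329.6 K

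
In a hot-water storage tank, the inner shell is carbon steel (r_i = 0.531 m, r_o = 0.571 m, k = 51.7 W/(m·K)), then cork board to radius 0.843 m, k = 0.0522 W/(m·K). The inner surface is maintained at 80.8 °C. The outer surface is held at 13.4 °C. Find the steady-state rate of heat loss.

Q = 78.2 W

Series thermal resistances, inner to outer:
  R_carbon steel = (1/0.531 − 1/0.571)/(4πk) = 0.1319/(4π·51.7) = 2.031×10^-4 K/W
  R_cork board = (1/0.571 − 1/0.843)/(4πk) = 0.5651/(4π·0.0522) = 0.8614 K/W
ΣR = 2.031×10^-4 + 0.8614 = 0.8616 K/W
Q = ΔT/ΣR = (80.8 °C − 13.4 °C)/0.8616 = 78.2 W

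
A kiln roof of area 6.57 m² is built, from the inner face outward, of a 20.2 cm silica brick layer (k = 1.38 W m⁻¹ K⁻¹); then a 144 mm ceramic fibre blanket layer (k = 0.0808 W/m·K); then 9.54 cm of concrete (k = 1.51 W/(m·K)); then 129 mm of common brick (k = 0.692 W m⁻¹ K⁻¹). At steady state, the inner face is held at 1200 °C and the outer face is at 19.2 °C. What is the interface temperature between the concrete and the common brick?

Treat each layer as a resistance in series:
  R_silica brick = L/(kA) = 0.202/(1.38·6.57) = 0.02228 K/W
  R_ceramic fibre blanket = L/(kA) = 0.144/(0.0808·6.57) = 0.2713 K/W
  R_concrete = L/(kA) = 0.0954/(1.51·6.57) = 0.009616 K/W
  R_common brick = L/(kA) = 0.129/(0.692·6.57) = 0.02837 K/W
ΣR = 0.02228 + 0.2713 + 0.009616 + 0.02837 = 0.3316 K/W
Q = ΔT/ΣR = (1200 °C − 19.2 °C)/0.3316 = 3561 W
From the inner boundary to the concrete/common brick interface, ΣR_partial = 0.3032 K/W.
T_interface = T_in − Q·ΣR_partial = 1200 °C − (3561)(0.3032) = 120 °C

T = 120 °C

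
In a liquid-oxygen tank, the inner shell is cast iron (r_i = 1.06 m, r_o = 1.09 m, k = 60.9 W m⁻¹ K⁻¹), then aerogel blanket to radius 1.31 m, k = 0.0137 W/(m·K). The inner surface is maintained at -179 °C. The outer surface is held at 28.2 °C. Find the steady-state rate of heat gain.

Q = 232 W

Series thermal resistances, inner to outer:
  R_cast iron = (1/1.06 − 1/1.09)/(4πk) = 0.02597/(4π·60.9) = 3.393×10^-5 K/W
  R_aerogel blanket = (1/1.09 − 1/1.31)/(4πk) = 0.1541/(4π·0.0137) = 0.8949 K/W
ΣR = 3.393×10^-5 + 0.8949 = 0.8949 K/W
Q = ΔT/ΣR = (-179 °C − 28.2 °C)/0.8949 = -232 W
(Negative Q ⇒ heat flows inward; heat gain = 232 W.)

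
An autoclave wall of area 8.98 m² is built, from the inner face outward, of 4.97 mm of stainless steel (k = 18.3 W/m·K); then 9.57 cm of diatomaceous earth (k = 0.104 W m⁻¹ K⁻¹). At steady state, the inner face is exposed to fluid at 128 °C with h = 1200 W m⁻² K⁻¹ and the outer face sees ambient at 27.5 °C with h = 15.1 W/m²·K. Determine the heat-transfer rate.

Q = 914 W

Series thermal resistances, inner to outer:
  R_conv,in = 1/(hA) = 1/(1200·8.98) = 9.280×10^-5 K/W
  R_stainless steel = L/(kA) = 0.00497/(18.3·8.98) = 3.024×10^-5 K/W
  R_diatomaceous earth = L/(kA) = 0.0957/(0.104·8.98) = 0.1025 K/W
  R_conv,out = 1/(hA) = 1/(15.1·8.98) = 0.007375 K/W
ΣR = 9.280×10^-5 + 3.024×10^-5 + 0.1025 + 0.007375 = 0.1100 K/W
Q = ΔT/ΣR = (128 °C − 27.5 °C)/0.1100 = 914 W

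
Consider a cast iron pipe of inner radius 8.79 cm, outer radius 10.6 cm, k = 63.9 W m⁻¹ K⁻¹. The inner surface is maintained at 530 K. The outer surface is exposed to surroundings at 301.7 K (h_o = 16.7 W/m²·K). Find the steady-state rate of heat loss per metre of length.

Q' = 2530 W/m

Treat each layer as a resistance in series:
  R'_cast iron = ln(0.106/0.0879)/(2πk) = 0.1872/(2π·63.9) = 4.664×10^-4 m·K/W
  R'_conv,out = 1/(2πr h) = 1/(2π·0.106·16.7) = 0.08991 m·K/W
ΣR = 4.664×10^-4 + 0.08991 = 0.09038 m·K/W
Q' = ΔT/ΣR = (530 K − 301.7 K)/0.09038 = 2530 W/m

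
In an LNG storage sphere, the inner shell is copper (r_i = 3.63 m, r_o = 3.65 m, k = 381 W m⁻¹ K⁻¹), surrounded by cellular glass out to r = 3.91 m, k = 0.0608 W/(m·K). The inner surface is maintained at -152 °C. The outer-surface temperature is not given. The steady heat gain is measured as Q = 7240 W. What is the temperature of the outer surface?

Series resistances:
  R_copper = (1/3.63 − 1/3.65)/(4πk) = 0.001509/(4π·381) = 3.153×10^-7 K/W
  R_cellular glass = (1/3.65 − 1/3.91)/(4πk) = 0.01822/(4π·0.0608) = 0.02384 K/W
ΣR = 0.02384 K/W
ΔT = Q·ΣR = 7240 × 0.02384 = 172.6 K
Heat flows inward, so T_out = T_in + ΔT = -152 + 172.6 = 20.6 °C

T_out = 20.6 °C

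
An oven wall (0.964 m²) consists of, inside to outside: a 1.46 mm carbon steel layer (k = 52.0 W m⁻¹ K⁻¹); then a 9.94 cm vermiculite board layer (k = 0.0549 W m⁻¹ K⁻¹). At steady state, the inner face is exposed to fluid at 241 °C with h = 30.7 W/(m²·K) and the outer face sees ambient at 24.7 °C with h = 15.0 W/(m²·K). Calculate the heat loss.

Q = 109 W

Treat each layer as a resistance in series:
  R_conv,in = 1/(hA) = 1/(30.7·0.964) = 0.03379 K/W
  R_carbon steel = L/(kA) = 0.00146/(52.0·0.964) = 2.913×10^-5 K/W
  R_vermiculite board = L/(kA) = 0.0994/(0.0549·0.964) = 1.878 K/W
  R_conv,out = 1/(hA) = 1/(15.0·0.964) = 0.06916 K/W
ΣR = 0.03379 + 2.913×10^-5 + 1.878 + 0.06916 = 1.981 K/W
Q = ΔT/ΣR = (241 °C − 24.7 °C)/1.981 = 109 W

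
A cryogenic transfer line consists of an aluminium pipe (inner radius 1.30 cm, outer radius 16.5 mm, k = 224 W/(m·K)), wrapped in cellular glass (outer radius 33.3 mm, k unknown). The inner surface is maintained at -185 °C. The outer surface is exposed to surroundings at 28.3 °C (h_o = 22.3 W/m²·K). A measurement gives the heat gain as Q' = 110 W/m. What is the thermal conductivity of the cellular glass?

k = 0.0648 W/m·K

ΣR = ΔT/Q' = |-185 − 28.3|/110 = 1.939 m·K/W
Known resistances:
  R'_aluminium = ln(0.0165/0.0130)/(2πk) = 0.2384/(2π·224) = 1.694×10^-4 m·K/W
  R'_conv,out = 1/(2πr h) = 1/(2π·0.0333·22.3) = 0.2143 m·K/W
R_cellular glass = ΣR − ΣR_known = 1.939 − 0.2145 = 1.725 m·K/W
ln(r₂/r₁)/(2πk) = 1.725 ⇒ k = 0.7022/(2π·1.725) = 0.0648 W/m·K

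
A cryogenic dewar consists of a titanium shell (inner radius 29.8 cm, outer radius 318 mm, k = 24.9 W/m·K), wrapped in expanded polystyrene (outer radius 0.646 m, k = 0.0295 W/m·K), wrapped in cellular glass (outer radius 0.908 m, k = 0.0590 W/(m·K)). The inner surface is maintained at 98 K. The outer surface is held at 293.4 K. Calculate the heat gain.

Q = 39.8 W

Resistance network (inner→outer):
  R_titanium = (1/0.298 − 1/0.318)/(4πk) = 0.2111/(4π·24.9) = 6.745×10^-4 K/W
  R_expanded polystyrene = (1/0.318 − 1/0.646)/(4πk) = 1.597/(4π·0.0295) = 4.307 K/W
  R_cellular glass = (1/0.646 − 1/0.908)/(4πk) = 0.4467/(4π·0.0590) = 0.6025 K/W
ΣR = 6.745×10^-4 + 4.307 + 0.6025 = 4.910 K/W
Q = ΔT/ΣR = (98 K − 293.4 K)/4.910 = -39.8 W
(Negative Q ⇒ heat flows inward; heat gain = 39.8 W.)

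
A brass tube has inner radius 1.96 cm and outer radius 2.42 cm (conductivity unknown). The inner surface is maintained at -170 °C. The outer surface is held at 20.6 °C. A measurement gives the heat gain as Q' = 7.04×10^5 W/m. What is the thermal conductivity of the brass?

k = 124 W/m·K

ΣR = ΔT/Q' = |-170 − 20.6|/7.04×10^5 = 2.707×10^-4 m·K/W
ln(r₂/r₁)/(2πk) = 2.707×10^-4 ⇒ k = 0.2108/(2π·2.707×10^-4) = 124 W/m·K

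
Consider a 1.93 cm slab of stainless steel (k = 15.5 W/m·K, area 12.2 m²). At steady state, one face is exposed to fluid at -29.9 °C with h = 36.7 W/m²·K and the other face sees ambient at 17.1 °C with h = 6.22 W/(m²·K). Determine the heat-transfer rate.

Q = 3.03 kW

Treat each layer as a resistance in series:
  R_conv,in = 1/(hA) = 1/(36.7·12.2) = 0.002233 K/W
  R_stainless steel = L/(kA) = 0.0193/(15.5·12.2) = 1.021×10^-4 K/W
  R_conv,out = 1/(hA) = 1/(6.22·12.2) = 0.01318 K/W
ΣR = 0.002233 + 1.021×10^-4 + 0.01318 = 0.01552 K/W
Q = ΔT/ΣR = (-29.9 °C − 17.1 °C)/0.01552 = -3030 W
(Negative Q ⇒ heat flows inward; heat gain = 3030 W.)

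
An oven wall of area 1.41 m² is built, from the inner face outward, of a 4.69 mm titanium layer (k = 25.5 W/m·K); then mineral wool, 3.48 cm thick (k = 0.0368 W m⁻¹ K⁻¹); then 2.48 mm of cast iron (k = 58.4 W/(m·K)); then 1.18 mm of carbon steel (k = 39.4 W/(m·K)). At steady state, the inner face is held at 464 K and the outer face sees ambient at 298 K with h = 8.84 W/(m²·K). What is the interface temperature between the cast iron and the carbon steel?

Resistance network (inner→outer):
  R_titanium = L/(kA) = 0.00469/(25.5·1.41) = 1.304×10^-4 K/W
  R_mineral wool = L/(kA) = 0.0348/(0.0368·1.41) = 0.6707 K/W
  R_cast iron = L/(kA) = 0.00248/(58.4·1.41) = 3.012×10^-5 K/W
  R_carbon steel = L/(kA) = 0.00118/(39.4·1.41) = 2.124×10^-5 K/W
  R_conv,out = 1/(hA) = 1/(8.84·1.41) = 0.08023 K/W
ΣR = 1.304×10^-4 + 0.6707 + 3.012×10^-5 + 2.124×10^-5 + 0.08023 = 0.7511 K/W
Q = ΔT/ΣR = (464 K − 298 K)/0.7511 = 221.0 W
From the inner boundary to the cast iron/carbon steel interface, ΣR_partial = 0.6709 K/W.
T_interface = T_in − Q·ΣR_partial = 464 K − (221.0)(0.6709) = 315.7 K

T = 315.7 K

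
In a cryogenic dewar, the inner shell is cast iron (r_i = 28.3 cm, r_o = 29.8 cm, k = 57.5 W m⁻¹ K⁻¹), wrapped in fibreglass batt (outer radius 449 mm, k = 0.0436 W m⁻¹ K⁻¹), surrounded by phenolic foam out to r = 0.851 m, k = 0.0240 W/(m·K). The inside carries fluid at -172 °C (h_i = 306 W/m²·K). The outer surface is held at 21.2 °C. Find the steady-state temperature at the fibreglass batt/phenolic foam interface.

Resistance network (inner→outer):
  R_conv,in = 1/(4πr²h) = 1/(4π·0.283²·306) = 0.003247 K/W
  R_cast iron = (1/0.283 − 1/0.298)/(4πk) = 0.1779/(4π·57.5) = 2.462×10^-4 K/W
  R_fibreglass batt = (1/0.298 − 1/0.449)/(4πk) = 1.129/(4π·0.0436) = 2.060 K/W
  R_phenolic foam = (1/0.449 − 1/0.851)/(4πk) = 1.052/(4π·0.0240) = 3.488 K/W
ΣR = 0.003247 + 2.462×10^-4 + 2.060 + 3.488 = 5.551 K/W
Q = ΔT/ΣR = (-172 °C − 21.2 °C)/5.551 = -34.80 W
From the inner boundary to the fibreglass batt/phenolic foam interface, ΣR_partial = 2.063 K/W.
T_interface = T_in − Q·ΣR_partial = -172 °C − (-34.80)(2.063) = -100 °C

T = -100 °C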